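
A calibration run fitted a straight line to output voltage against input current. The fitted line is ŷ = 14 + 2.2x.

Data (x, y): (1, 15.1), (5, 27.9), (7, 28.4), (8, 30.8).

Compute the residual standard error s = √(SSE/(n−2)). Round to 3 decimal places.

s = 2.373

x=1: ŷ = 14 + 2.2·1 = 16.2; r = 15.1 − 16.2 = -1.1
x=5: ŷ = 14 + 2.2·5 = 25; r = 27.9 − 25 = 2.9
x=7: ŷ = 14 + 2.2·7 = 29.4; r = 28.4 − 29.4 = -1
x=8: ŷ = 14 + 2.2·8 = 31.6; r = 30.8 − 31.6 = -0.8
SSE = 1.21 + 8.41 + 1 + 0.64 = 11.26
s = √(11.26/2) = √5.63 ≈ 2.373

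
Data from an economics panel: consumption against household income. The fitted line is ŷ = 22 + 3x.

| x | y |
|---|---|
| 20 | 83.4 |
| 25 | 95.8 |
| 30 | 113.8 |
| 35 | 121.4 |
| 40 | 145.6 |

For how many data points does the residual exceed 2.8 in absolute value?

x=20: ŷ = 22 + 3·20 = 82; r = 83.4 − 82 = 1.4
x=25: ŷ = 22 + 3·25 = 97; r = 95.8 − 97 = -1.2
x=30: ŷ = 22 + 3·30 = 112; r = 113.8 − 112 = 1.8
x=35: ŷ = 22 + 3·35 = 127; r = 121.4 − 127 = -5.6
x=40: ŷ = 22 + 3·40 = 142; r = 145.6 − 142 = 3.6
|r| > 2.8: x=35 (|r|=5.6), x=40 (|r|=3.6) → 2

2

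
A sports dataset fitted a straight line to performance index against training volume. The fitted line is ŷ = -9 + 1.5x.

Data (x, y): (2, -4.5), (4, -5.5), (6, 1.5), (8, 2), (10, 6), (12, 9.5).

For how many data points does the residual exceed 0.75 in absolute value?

x=2: ŷ = -9 + 1.5·2 = -6; r = -4.5 − (-6) = 1.5
x=4: ŷ = -9 + 1.5·4 = -3; r = -5.5 − (-3) = -2.5
x=6: ŷ = -9 + 1.5·6 = 0; r = 1.5 − 0 = 1.5
x=8: ŷ = -9 + 1.5·8 = 3; r = 2 − 3 = -1
x=10: ŷ = -9 + 1.5·10 = 6; r = 6 − 6 = 0
x=12: ŷ = -9 + 1.5·12 = 9; r = 9.5 − 9 = 0.5
|r| > 0.75: x=2 (|r|=1.5), x=4 (|r|=2.5), x=6 (|r|=1.5), x=8 (|r|=1) → 4

4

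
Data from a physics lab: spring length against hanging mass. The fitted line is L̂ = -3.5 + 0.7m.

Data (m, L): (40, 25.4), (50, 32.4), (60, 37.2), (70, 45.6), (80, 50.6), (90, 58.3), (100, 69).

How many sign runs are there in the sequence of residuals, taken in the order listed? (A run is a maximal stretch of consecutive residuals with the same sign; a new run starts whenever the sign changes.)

5 runs

m=40: L̂ = -3.5 + 0.7·40 = 24.5; e = 25.4 − 24.5 = 0.9
m=50: L̂ = -3.5 + 0.7·50 = 31.5; e = 32.4 − 31.5 = 0.9
m=60: L̂ = -3.5 + 0.7·60 = 38.5; e = 37.2 − 38.5 = -1.3
m=70: L̂ = -3.5 + 0.7·70 = 45.5; e = 45.6 − 45.5 = 0.1
m=80: L̂ = -3.5 + 0.7·80 = 52.5; e = 50.6 − 52.5 = -1.9
m=90: L̂ = -3.5 + 0.7·90 = 59.5; e = 58.3 − 59.5 = -1.2
m=100: L̂ = -3.5 + 0.7·100 = 66.5; e = 69 − 66.5 = 2.5
Signs: + + − + − − +
Runs: +×2, −×1, +×1, −×2, +×1 → 5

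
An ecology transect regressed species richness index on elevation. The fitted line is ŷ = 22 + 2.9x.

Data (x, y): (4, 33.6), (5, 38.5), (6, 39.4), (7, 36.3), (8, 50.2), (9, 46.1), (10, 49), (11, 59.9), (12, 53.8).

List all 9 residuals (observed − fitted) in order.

x=4: ŷ = 22 + 2.9·4 = 33.6; e = 33.6 − 33.6 = 0
x=5: ŷ = 22 + 2.9·5 = 36.5; e = 38.5 − 36.5 = 2
x=6: ŷ = 22 + 2.9·6 = 39.4; e = 39.4 − 39.4 = 0
x=7: ŷ = 22 + 2.9·7 = 42.3; e = 36.3 − 42.3 = -6
x=8: ŷ = 22 + 2.9·8 = 45.2; e = 50.2 − 45.2 = 5
x=9: ŷ = 22 + 2.9·9 = 48.1; e = 46.1 − 48.1 = -2
x=10: ŷ = 22 + 2.9·10 = 51; e = 49 − 51 = -2
x=11: ŷ = 22 + 2.9·11 = 53.9; e = 59.9 − 53.9 = 6
x=12: ŷ = 22 + 2.9·12 = 56.8; e = 53.8 − 56.8 = -3

0, 2, 0, -6, 5, -2, -2, 6, -3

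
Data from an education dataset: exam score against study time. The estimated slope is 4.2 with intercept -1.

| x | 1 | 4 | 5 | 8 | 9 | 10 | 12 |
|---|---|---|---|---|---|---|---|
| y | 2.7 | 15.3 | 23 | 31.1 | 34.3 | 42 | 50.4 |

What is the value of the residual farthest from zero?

e = 3

x=1: ŷ = -1 + 4.2·1 = 3.2; e = 2.7 − 3.2 = -0.5
x=4: ŷ = -1 + 4.2·4 = 15.8; e = 15.3 − 15.8 = -0.5
x=5: ŷ = -1 + 4.2·5 = 20; e = 23 − 20 = 3
x=8: ŷ = -1 + 4.2·8 = 32.6; e = 31.1 − 32.6 = -1.5
x=9: ŷ = -1 + 4.2·9 = 36.8; e = 34.3 − 36.8 = -2.5
x=10: ŷ = -1 + 4.2·10 = 41; e = 42 − 41 = 1
x=12: ŷ = -1 + 4.2·12 = 49.4; e = 50.4 − 49.4 = 1
Largest |e| is 3 at x = 5, residual 3.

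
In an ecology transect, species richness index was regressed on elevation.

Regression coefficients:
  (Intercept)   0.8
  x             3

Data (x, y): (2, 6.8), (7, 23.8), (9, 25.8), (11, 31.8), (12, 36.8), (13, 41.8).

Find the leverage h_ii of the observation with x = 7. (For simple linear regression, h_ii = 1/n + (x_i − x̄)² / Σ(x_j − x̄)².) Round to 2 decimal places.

h = 0.22

x̄ = (2 + 7 + 9 + 11 + 12 + 13)/6 = 9
Σ(x − x̄)² = 49 + 4 + 0 + 4 + 9 + 16 = 82
h = 1/6 + (-2)²/82 = 0.166667 + 0.0487805 = 0.22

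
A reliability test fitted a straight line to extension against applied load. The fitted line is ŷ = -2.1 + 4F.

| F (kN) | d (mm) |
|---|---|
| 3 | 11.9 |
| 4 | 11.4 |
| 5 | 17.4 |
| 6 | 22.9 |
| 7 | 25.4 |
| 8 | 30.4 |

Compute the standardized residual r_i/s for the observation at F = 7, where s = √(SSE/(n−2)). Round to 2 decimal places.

F=3: ŷ = -2.1 + 4·3 = 9.9; r = 11.9 − 9.9 = 2
F=4: ŷ = -2.1 + 4·4 = 13.9; r = 11.4 − 13.9 = -2.5
F=5: ŷ = -2.1 + 4·5 = 17.9; r = 17.4 − 17.9 = -0.5
F=6: ŷ = -2.1 + 4·6 = 21.9; r = 22.9 − 21.9 = 1
F=7: ŷ = -2.1 + 4·7 = 25.9; r = 25.4 − 25.9 = -0.5
F=8: ŷ = -2.1 + 4·8 = 29.9; r = 30.4 − 29.9 = 0.5
SSE = 4 + 6.25 + 0.25 + 1 + 0.25 + 0.25 = 12
s = √(12/4) = 1.73205
r/s = -0.5 / 1.73205 = -0.29

-0.29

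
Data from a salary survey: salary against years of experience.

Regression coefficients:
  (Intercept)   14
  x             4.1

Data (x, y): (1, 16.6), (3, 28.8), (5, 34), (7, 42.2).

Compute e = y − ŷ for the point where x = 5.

ŷ = 14 + 4.1·5 = 34.5
e = 34 − 34.5 = -0.5

e = -0.5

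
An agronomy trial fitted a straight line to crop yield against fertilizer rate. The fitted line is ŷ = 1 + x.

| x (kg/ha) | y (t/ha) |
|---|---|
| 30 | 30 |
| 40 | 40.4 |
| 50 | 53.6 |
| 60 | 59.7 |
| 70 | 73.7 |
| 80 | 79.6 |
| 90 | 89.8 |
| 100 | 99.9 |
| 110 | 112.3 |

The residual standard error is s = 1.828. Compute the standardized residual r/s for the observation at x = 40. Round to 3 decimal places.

-0.328

ŷ = 1 + 40 = 41
r = 40.4 − 41 = -0.6
r/s = -0.6 / 1.828 = -0.328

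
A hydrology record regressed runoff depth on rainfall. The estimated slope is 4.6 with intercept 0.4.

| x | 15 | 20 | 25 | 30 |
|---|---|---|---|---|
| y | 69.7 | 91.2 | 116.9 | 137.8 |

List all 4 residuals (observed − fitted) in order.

x=15: ŷ = 0.4 + 4.6·15 = 69.4; e = 69.7 − 69.4 = 0.3
x=20: ŷ = 0.4 + 4.6·20 = 92.4; e = 91.2 − 92.4 = -1.2
x=25: ŷ = 0.4 + 4.6·25 = 115.4; e = 116.9 − 115.4 = 1.5
x=30: ŷ = 0.4 + 4.6·30 = 138.4; e = 137.8 − 138.4 = -0.6

0.3, -1.2, 1.5, -0.6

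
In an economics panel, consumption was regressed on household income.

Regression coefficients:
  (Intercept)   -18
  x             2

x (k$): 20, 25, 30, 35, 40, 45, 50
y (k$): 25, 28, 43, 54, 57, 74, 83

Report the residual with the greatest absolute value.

x=20: ŷ = -18 + 2·20 = 22; r = 25 − 22 = 3
x=25: ŷ = -18 + 2·25 = 32; r = 28 − 32 = -4
x=30: ŷ = -18 + 2·30 = 42; r = 43 − 42 = 1
x=35: ŷ = -18 + 2·35 = 52; r = 54 − 52 = 2
x=40: ŷ = -18 + 2·40 = 62; r = 57 − 62 = -5
x=45: ŷ = -18 + 2·45 = 72; r = 74 − 72 = 2
x=50: ŷ = -18 + 2·50 = 82; r = 83 − 82 = 1
Largest |r| is 5 at x = 40, residual -5.

r = -5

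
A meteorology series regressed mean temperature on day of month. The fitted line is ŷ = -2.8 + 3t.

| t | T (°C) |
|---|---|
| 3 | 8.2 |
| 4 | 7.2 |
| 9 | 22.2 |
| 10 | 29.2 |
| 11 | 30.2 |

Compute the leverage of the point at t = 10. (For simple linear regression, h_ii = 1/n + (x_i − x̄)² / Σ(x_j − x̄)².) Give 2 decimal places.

h = 0.33

t̄ = (3 + 4 + 9 + 10 + 11)/5 = 7.4
Σ(t − t̄)² = 19.36 + 11.56 + 2.56 + 6.76 + 12.96 = 53.2
h = 1/5 + (2.6)²/53.2 = 0.2 + 0.127068 = 0.33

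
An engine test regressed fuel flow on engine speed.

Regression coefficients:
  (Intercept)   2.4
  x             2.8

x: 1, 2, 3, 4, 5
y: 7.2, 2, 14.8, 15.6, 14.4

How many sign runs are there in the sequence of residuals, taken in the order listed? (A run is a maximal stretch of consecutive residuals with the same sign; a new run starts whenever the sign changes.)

x=1: ŷ = 2.4 + 2.8·1 = 5.2; r = 7.2 − 5.2 = 2
x=2: ŷ = 2.4 + 2.8·2 = 8; r = 2 − 8 = -6
x=3: ŷ = 2.4 + 2.8·3 = 10.8; r = 14.8 − 10.8 = 4
x=4: ŷ = 2.4 + 2.8·4 = 13.6; r = 15.6 − 13.6 = 2
x=5: ŷ = 2.4 + 2.8·5 = 16.4; r = 14.4 − 16.4 = -2
Signs: + − + + −
Runs: +×1, −×1, +×2, −×1 → 4

4 runs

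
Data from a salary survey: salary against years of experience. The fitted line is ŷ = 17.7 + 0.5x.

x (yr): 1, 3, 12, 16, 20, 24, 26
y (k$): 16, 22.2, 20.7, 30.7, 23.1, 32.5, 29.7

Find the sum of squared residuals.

SSE = 77.84

x=1: ŷ = 17.7 + 0.5·1 = 18.2; e = 16 − 18.2 = -2.2
x=3: ŷ = 17.7 + 0.5·3 = 19.2; e = 22.2 − 19.2 = 3
x=12: ŷ = 17.7 + 0.5·12 = 23.7; e = 20.7 − 23.7 = -3
x=16: ŷ = 17.7 + 0.5·16 = 25.7; e = 30.7 − 25.7 = 5
x=20: ŷ = 17.7 + 0.5·20 = 27.7; e = 23.1 − 27.7 = -4.6
x=24: ŷ = 17.7 + 0.5·24 = 29.7; e = 32.5 − 29.7 = 2.8
x=26: ŷ = 17.7 + 0.5·26 = 30.7; e = 29.7 − 30.7 = -1
SSE = 4.84 + 9 + 9 + 25 + 21.16 + 7.84 + 1 = 77.84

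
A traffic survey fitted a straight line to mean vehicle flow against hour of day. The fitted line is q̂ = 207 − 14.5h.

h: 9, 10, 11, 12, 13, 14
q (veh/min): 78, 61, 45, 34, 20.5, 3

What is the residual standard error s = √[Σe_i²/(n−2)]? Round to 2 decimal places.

s = 1.97

h=9: q̂ = 207 − 14.5·9 = 76.5; e = 78 − 76.5 = 1.5
h=10: q̂ = 207 − 14.5·10 = 62; e = 61 − 62 = -1
h=11: q̂ = 207 − 14.5·11 = 47.5; e = 45 − 47.5 = -2.5
h=12: q̂ = 207 − 14.5·12 = 33; e = 34 − 33 = 1
h=13: q̂ = 207 − 14.5·13 = 18.5; e = 20.5 − 18.5 = 2
h=14: q̂ = 207 − 14.5·14 = 4; e = 3 − 4 = -1
SSE = 2.25 + 1 + 6.25 + 1 + 4 + 1 = 15.5
s = √(15.5/4) = √3.875 ≈ 1.97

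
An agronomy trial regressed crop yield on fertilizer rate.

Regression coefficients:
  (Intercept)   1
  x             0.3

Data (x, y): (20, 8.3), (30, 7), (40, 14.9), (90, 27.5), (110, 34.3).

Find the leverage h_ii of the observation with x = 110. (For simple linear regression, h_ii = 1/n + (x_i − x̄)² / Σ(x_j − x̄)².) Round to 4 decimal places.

x̄ = (20 + 30 + 40 + 90 + 110)/5 = 58
Σ(x − x̄)² = 1444 + 784 + 324 + 1024 + 2704 = 6280
h = 1/5 + (52)²/6280 = 0.2 + 0.430573 = 0.6306

h = 0.6306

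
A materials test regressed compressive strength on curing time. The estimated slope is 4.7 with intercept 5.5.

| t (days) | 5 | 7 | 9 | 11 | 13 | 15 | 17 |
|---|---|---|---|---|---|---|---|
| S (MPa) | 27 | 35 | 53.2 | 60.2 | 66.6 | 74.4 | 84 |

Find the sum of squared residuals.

t=5: Ŝ = 5.5 + 4.7·5 = 29; e = 27 − 29 = -2
t=7: Ŝ = 5.5 + 4.7·7 = 38.4; e = 35 − 38.4 = -3.4
t=9: Ŝ = 5.5 + 4.7·9 = 47.8; e = 53.2 − 47.8 = 5.4
t=11: Ŝ = 5.5 + 4.7·11 = 57.2; e = 60.2 − 57.2 = 3
t=13: Ŝ = 5.5 + 4.7·13 = 66.6; e = 66.6 − 66.6 = 0
t=15: Ŝ = 5.5 + 4.7·15 = 76; e = 74.4 − 76 = -1.6
t=17: Ŝ = 5.5 + 4.7·17 = 85.4; e = 84 − 85.4 = -1.4
SSE = 4 + 11.56 + 29.16 + 9 + 0 + 2.56 + 1.96 = 58.24

SSE = 58.24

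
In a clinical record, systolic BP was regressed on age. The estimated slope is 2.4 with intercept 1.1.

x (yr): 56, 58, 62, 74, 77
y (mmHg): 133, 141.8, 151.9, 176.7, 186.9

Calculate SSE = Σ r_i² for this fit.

SSE = 17.5

x=56: ŷ = 1.1 + 2.4·56 = 135.5; r = 133 − 135.5 = -2.5
x=58: ŷ = 1.1 + 2.4·58 = 140.3; r = 141.8 − 140.3 = 1.5
x=62: ŷ = 1.1 + 2.4·62 = 149.9; r = 151.9 − 149.9 = 2
x=74: ŷ = 1.1 + 2.4·74 = 178.7; r = 176.7 − 178.7 = -2
x=77: ŷ = 1.1 + 2.4·77 = 185.9; r = 186.9 − 185.9 = 1
SSE = 6.25 + 2.25 + 4 + 4 + 1 = 17.5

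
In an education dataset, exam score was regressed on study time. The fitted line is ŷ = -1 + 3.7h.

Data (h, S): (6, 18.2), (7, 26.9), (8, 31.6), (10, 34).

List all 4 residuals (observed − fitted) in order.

-3, 2, 3, -2

h=6: ŷ = -1 + 3.7·6 = 21.2; e = 18.2 − 21.2 = -3
h=7: ŷ = -1 + 3.7·7 = 24.9; e = 26.9 − 24.9 = 2
h=8: ŷ = -1 + 3.7·8 = 28.6; e = 31.6 − 28.6 = 3
h=10: ŷ = -1 + 3.7·10 = 36; e = 34 − 36 = -2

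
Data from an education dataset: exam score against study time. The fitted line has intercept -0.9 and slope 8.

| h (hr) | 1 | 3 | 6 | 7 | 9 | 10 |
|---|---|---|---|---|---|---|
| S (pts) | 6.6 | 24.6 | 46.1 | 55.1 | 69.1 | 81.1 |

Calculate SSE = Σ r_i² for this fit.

h=1: ŷ = -0.9 + 8·1 = 7.1; r = 6.6 − 7.1 = -0.5
h=3: ŷ = -0.9 + 8·3 = 23.1; r = 24.6 − 23.1 = 1.5
h=6: ŷ = -0.9 + 8·6 = 47.1; r = 46.1 − 47.1 = -1
h=7: ŷ = -0.9 + 8·7 = 55.1; r = 55.1 − 55.1 = 0
h=9: ŷ = -0.9 + 8·9 = 71.1; r = 69.1 − 71.1 = -2
h=10: ŷ = -0.9 + 8·10 = 79.1; r = 81.1 − 79.1 = 2
SSE = 0.25 + 2.25 + 1 + 0 + 4 + 4 = 11.5

SSE = 11.5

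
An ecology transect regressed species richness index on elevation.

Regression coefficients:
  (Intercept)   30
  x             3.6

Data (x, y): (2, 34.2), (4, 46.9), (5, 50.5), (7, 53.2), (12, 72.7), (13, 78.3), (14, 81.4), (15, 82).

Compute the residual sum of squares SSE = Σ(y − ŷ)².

x=2: ŷ = 30 + 3.6·2 = 37.2; r = 34.2 − 37.2 = -3
x=4: ŷ = 30 + 3.6·4 = 44.4; r = 46.9 − 44.4 = 2.5
x=5: ŷ = 30 + 3.6·5 = 48; r = 50.5 − 48 = 2.5
x=7: ŷ = 30 + 3.6·7 = 55.2; r = 53.2 − 55.2 = -2
x=12: ŷ = 30 + 3.6·12 = 73.2; r = 72.7 − 73.2 = -0.5
x=13: ŷ = 30 + 3.6·13 = 76.8; r = 78.3 − 76.8 = 1.5
x=14: ŷ = 30 + 3.6·14 = 80.4; r = 81.4 − 80.4 = 1
x=15: ŷ = 30 + 3.6·15 = 84; r = 82 − 84 = -2
SSE = 9 + 6.25 + 6.25 + 4 + 0.25 + 2.25 + 1 + 4 = 33

SSE = 33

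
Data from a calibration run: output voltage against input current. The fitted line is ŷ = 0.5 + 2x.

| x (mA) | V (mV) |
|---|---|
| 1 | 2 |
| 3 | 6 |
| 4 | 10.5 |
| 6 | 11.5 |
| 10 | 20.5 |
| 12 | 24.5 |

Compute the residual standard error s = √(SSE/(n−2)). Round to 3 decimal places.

x=1: ŷ = 0.5 + 2·1 = 2.5; r = 2 − 2.5 = -0.5
x=3: ŷ = 0.5 + 2·3 = 6.5; r = 6 − 6.5 = -0.5
x=4: ŷ = 0.5 + 2·4 = 8.5; r = 10.5 − 8.5 = 2
x=6: ŷ = 0.5 + 2·6 = 12.5; r = 11.5 − 12.5 = -1
x=10: ŷ = 0.5 + 2·10 = 20.5; r = 20.5 − 20.5 = 0
x=12: ŷ = 0.5 + 2·12 = 24.5; r = 24.5 − 24.5 = 0
SSE = 0.25 + 0.25 + 4 + 1 + 0 + 0 = 5.5
s = √(5.5/4) = √1.375 ≈ 1.173

s = 1.173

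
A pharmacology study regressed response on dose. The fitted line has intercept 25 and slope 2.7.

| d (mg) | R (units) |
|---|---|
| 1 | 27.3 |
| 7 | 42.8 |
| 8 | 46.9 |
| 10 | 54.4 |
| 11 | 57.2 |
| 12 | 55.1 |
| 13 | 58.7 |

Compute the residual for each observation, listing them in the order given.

d=1: ŷ = 25 + 2.7·1 = 27.7; e = 27.3 − 27.7 = -0.4
d=7: ŷ = 25 + 2.7·7 = 43.9; e = 42.8 − 43.9 = -1.1
d=8: ŷ = 25 + 2.7·8 = 46.6; e = 46.9 − 46.6 = 0.3
d=10: ŷ = 25 + 2.7·10 = 52; e = 54.4 − 52 = 2.4
d=11: ŷ = 25 + 2.7·11 = 54.7; e = 57.2 − 54.7 = 2.5
d=12: ŷ = 25 + 2.7·12 = 57.4; e = 55.1 − 57.4 = -2.3
d=13: ŷ = 25 + 2.7·13 = 60.1; e = 58.7 − 60.1 = -1.4

-0.4, -1.1, 0.3, 2.4, 2.5, -2.3, -1.4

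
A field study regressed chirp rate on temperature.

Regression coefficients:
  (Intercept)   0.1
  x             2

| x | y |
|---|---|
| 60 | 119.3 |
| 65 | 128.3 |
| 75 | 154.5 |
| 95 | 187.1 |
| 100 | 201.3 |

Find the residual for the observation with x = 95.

ŷ = 0.1 + 2·95 = 190.1
r = 187.1 − 190.1 = -3

r = -3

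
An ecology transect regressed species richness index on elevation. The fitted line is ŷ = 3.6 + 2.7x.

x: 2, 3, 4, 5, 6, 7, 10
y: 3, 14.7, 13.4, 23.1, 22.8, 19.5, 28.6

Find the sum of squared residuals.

SSE = 104

x=2: ŷ = 3.6 + 2.7·2 = 9; e = 3 − 9 = -6
x=3: ŷ = 3.6 + 2.7·3 = 11.7; e = 14.7 − 11.7 = 3
x=4: ŷ = 3.6 + 2.7·4 = 14.4; e = 13.4 − 14.4 = -1
x=5: ŷ = 3.6 + 2.7·5 = 17.1; e = 23.1 − 17.1 = 6
x=6: ŷ = 3.6 + 2.7·6 = 19.8; e = 22.8 − 19.8 = 3
x=7: ŷ = 3.6 + 2.7·7 = 22.5; e = 19.5 − 22.5 = -3
x=10: ŷ = 3.6 + 2.7·10 = 30.6; e = 28.6 − 30.6 = -2
SSE = 36 + 9 + 1 + 36 + 9 + 9 + 4 = 104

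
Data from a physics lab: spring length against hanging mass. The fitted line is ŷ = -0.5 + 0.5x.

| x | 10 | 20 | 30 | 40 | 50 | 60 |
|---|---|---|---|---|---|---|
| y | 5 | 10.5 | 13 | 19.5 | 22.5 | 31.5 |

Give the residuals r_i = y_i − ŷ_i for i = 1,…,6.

x=10: ŷ = -0.5 + 0.5·10 = 4.5; r = 5 − 4.5 = 0.5
x=20: ŷ = -0.5 + 0.5·20 = 9.5; r = 10.5 − 9.5 = 1
x=30: ŷ = -0.5 + 0.5·30 = 14.5; r = 13 − 14.5 = -1.5
x=40: ŷ = -0.5 + 0.5·40 = 19.5; r = 19.5 − 19.5 = 0
x=50: ŷ = -0.5 + 0.5·50 = 24.5; r = 22.5 − 24.5 = -2
x=60: ŷ = -0.5 + 0.5·60 = 29.5; r = 31.5 − 29.5 = 2

0.5, 1, -1.5, 0, -2, 2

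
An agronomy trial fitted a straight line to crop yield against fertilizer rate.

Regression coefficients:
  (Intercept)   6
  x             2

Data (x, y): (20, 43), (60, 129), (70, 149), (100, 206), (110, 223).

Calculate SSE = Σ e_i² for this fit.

SSE = 36

x=20: ŷ = 6 + 2·20 = 46; e = 43 − 46 = -3
x=60: ŷ = 6 + 2·60 = 126; e = 129 − 126 = 3
x=70: ŷ = 6 + 2·70 = 146; e = 149 − 146 = 3
x=100: ŷ = 6 + 2·100 = 206; e = 206 − 206 = 0
x=110: ŷ = 6 + 2·110 = 226; e = 223 − 226 = -3
SSE = 9 + 9 + 9 + 0 + 9 = 36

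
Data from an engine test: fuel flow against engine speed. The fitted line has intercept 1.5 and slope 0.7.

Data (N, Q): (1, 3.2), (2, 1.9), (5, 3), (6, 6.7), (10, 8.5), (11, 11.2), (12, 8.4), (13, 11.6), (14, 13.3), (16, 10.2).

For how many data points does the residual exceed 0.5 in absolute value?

9

N=1: Q̂ = 1.5 + 0.7·1 = 2.2; e = 3.2 − 2.2 = 1
N=2: Q̂ = 1.5 + 0.7·2 = 2.9; e = 1.9 − 2.9 = -1
N=5: Q̂ = 1.5 + 0.7·5 = 5; e = 3 − 5 = -2
N=6: Q̂ = 1.5 + 0.7·6 = 5.7; e = 6.7 − 5.7 = 1
N=10: Q̂ = 1.5 + 0.7·10 = 8.5; e = 8.5 − 8.5 = 0
N=11: Q̂ = 1.5 + 0.7·11 = 9.2; e = 11.2 − 9.2 = 2
N=12: Q̂ = 1.5 + 0.7·12 = 9.9; e = 8.4 − 9.9 = -1.5
N=13: Q̂ = 1.5 + 0.7·13 = 10.6; e = 11.6 − 10.6 = 1
N=14: Q̂ = 1.5 + 0.7·14 = 11.3; e = 13.3 − 11.3 = 2
N=16: Q̂ = 1.5 + 0.7·16 = 12.7; e = 10.2 − 12.7 = -2.5
|e| > 0.5: N=1 (|e|=1), N=2 (|e|=1), N=5 (|e|=2), N=6 (|e|=1), N=11 (|e|=2), N=12 (|e|=1.5), N=13 (|e|=1), N=14 (|e|=2), N=16 (|e|=2.5) → 9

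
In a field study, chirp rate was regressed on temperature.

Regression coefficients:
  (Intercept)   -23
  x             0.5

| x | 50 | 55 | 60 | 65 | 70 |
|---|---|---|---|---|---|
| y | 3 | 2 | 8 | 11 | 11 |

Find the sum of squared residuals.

SSE = 11.5

x=50: ŷ = -23 + 0.5·50 = 2; r = 3 − 2 = 1
x=55: ŷ = -23 + 0.5·55 = 4.5; r = 2 − 4.5 = -2.5
x=60: ŷ = -23 + 0.5·60 = 7; r = 8 − 7 = 1
x=65: ŷ = -23 + 0.5·65 = 9.5; r = 11 − 9.5 = 1.5
x=70: ŷ = -23 + 0.5·70 = 12; r = 11 − 12 = -1
SSE = 1 + 6.25 + 1 + 2.25 + 1 = 11.5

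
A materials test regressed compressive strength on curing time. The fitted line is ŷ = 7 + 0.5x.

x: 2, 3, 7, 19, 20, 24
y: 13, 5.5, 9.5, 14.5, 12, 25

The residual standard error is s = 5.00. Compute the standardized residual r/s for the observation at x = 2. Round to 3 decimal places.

ŷ = 7 + 0.5·2 = 8
r = 13 − 8 = 5
r/s = 5 / 5.00 = 1.000

1.000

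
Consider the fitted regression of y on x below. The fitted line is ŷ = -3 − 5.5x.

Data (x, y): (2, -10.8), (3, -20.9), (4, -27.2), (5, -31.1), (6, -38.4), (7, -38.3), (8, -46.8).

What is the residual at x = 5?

r = -0.6

ŷ = -3 − 5.5·5 = -30.5
r = -31.1 − (-30.5) = -0.6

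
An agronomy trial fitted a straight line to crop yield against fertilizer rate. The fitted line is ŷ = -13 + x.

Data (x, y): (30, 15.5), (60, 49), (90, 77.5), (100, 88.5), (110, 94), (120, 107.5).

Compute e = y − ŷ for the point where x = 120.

ŷ = -13 + 120 = 107
e = 107.5 − 107 = 0.5

e = 0.5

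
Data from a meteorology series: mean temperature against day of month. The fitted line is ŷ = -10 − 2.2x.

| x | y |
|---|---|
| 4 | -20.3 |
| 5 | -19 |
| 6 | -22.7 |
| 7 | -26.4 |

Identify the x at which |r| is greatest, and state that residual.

x = 5, r = 2

x=4: ŷ = -10 − 2.2·4 = -18.8; r = -20.3 − (-18.8) = -1.5
x=5: ŷ = -10 − 2.2·5 = -21; r = -19 − (-21) = 2
x=6: ŷ = -10 − 2.2·6 = -23.2; r = -22.7 − (-23.2) = 0.5
x=7: ŷ = -10 − 2.2·7 = -25.4; r = -26.4 − (-25.4) = -1
Largest |r| is 2 at x = 5, residual 2.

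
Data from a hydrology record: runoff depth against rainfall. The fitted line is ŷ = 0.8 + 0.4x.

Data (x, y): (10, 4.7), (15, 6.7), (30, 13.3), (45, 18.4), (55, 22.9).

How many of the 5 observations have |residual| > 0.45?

x=10: ŷ = 0.8 + 0.4·10 = 4.8; e = 4.7 − 4.8 = -0.1
x=15: ŷ = 0.8 + 0.4·15 = 6.8; e = 6.7 − 6.8 = -0.1
x=30: ŷ = 0.8 + 0.4·30 = 12.8; e = 13.3 − 12.8 = 0.5
x=45: ŷ = 0.8 + 0.4·45 = 18.8; e = 18.4 − 18.8 = -0.4
x=55: ŷ = 0.8 + 0.4·55 = 22.8; e = 22.9 − 22.8 = 0.1
|e| > 0.45: x=30 (|e|=0.5) → 1

1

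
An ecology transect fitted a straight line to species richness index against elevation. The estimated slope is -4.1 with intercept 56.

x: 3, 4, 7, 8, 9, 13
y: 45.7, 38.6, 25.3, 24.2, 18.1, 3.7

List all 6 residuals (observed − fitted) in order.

x=3: ŷ = 56 − 4.1·3 = 43.7; r = 45.7 − 43.7 = 2
x=4: ŷ = 56 − 4.1·4 = 39.6; r = 38.6 − 39.6 = -1
x=7: ŷ = 56 − 4.1·7 = 27.3; r = 25.3 − 27.3 = -2
x=8: ŷ = 56 − 4.1·8 = 23.2; r = 24.2 − 23.2 = 1
x=9: ŷ = 56 − 4.1·9 = 19.1; r = 18.1 − 19.1 = -1
x=13: ŷ = 56 − 4.1·13 = 2.7; r = 3.7 − 2.7 = 1

2, -1, -2, 1, -1, 1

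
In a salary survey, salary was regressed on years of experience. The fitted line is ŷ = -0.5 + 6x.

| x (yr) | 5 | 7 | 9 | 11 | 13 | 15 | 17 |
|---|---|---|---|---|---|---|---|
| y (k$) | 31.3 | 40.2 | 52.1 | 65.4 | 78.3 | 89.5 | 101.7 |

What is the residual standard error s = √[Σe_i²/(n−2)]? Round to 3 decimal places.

x=5: ŷ = -0.5 + 6·5 = 29.5; e = 31.3 − 29.5 = 1.8
x=7: ŷ = -0.5 + 6·7 = 41.5; e = 40.2 − 41.5 = -1.3
x=9: ŷ = -0.5 + 6·9 = 53.5; e = 52.1 − 53.5 = -1.4
x=11: ŷ = -0.5 + 6·11 = 65.5; e = 65.4 − 65.5 = -0.1
x=13: ŷ = -0.5 + 6·13 = 77.5; e = 78.3 − 77.5 = 0.8
x=15: ŷ = -0.5 + 6·15 = 89.5; e = 89.5 − 89.5 = 0
x=17: ŷ = -0.5 + 6·17 = 101.5; e = 101.7 − 101.5 = 0.2
SSE = 3.24 + 1.69 + 1.96 + 0.01 + 0.64 + 0 + 0.04 = 7.58
s = √(7.58/5) = √1.516 ≈ 1.231

s = 1.231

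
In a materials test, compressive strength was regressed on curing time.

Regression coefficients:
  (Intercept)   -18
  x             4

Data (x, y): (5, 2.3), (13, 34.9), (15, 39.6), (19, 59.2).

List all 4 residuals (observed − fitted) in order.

x=5: ŷ = -18 + 4·5 = 2; r = 2.3 − 2 = 0.3
x=13: ŷ = -18 + 4·13 = 34; r = 34.9 − 34 = 0.9
x=15: ŷ = -18 + 4·15 = 42; r = 39.6 − 42 = -2.4
x=19: ŷ = -18 + 4·19 = 58; r = 59.2 − 58 = 1.2

0.3, 0.9, -2.4, 1.2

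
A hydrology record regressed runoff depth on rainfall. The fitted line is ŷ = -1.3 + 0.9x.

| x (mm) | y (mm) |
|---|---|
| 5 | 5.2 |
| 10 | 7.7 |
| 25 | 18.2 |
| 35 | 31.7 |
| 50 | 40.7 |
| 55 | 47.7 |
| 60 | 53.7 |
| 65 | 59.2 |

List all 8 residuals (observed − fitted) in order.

2, 0, -3, 1.5, -3, -0.5, 1, 2

x=5: ŷ = -1.3 + 0.9·5 = 3.2; r = 5.2 − 3.2 = 2
x=10: ŷ = -1.3 + 0.9·10 = 7.7; r = 7.7 − 7.7 = 0
x=25: ŷ = -1.3 + 0.9·25 = 21.2; r = 18.2 − 21.2 = -3
x=35: ŷ = -1.3 + 0.9·35 = 30.2; r = 31.7 − 30.2 = 1.5
x=50: ŷ = -1.3 + 0.9·50 = 43.7; r = 40.7 − 43.7 = -3
x=55: ŷ = -1.3 + 0.9·55 = 48.2; r = 47.7 − 48.2 = -0.5
x=60: ŷ = -1.3 + 0.9·60 = 52.7; r = 53.7 − 52.7 = 1
x=65: ŷ = -1.3 + 0.9·65 = 57.2; r = 59.2 − 57.2 = 2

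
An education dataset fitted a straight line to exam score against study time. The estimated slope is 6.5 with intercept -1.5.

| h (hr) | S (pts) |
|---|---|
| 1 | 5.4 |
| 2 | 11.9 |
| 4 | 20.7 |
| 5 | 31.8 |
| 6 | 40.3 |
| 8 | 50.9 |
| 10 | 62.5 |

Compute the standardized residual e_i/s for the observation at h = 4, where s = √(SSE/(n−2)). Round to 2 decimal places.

-1.72

h=1: ŷ = -1.5 + 6.5·1 = 5; e = 5.4 − 5 = 0.4
h=2: ŷ = -1.5 + 6.5·2 = 11.5; e = 11.9 − 11.5 = 0.4
h=4: ŷ = -1.5 + 6.5·4 = 24.5; e = 20.7 − 24.5 = -3.8
h=5: ŷ = -1.5 + 6.5·5 = 31; e = 31.8 − 31 = 0.8
h=6: ŷ = -1.5 + 6.5·6 = 37.5; e = 40.3 − 37.5 = 2.8
h=8: ŷ = -1.5 + 6.5·8 = 50.5; e = 50.9 − 50.5 = 0.4
h=10: ŷ = -1.5 + 6.5·10 = 63.5; e = 62.5 − 63.5 = -1
SSE = 0.16 + 0.16 + 14.44 + 0.64 + 7.84 + 0.16 + 1 = 24.4
s = √(24.4/5) = 2.20907
e/s = -3.8 / 2.20907 = -1.72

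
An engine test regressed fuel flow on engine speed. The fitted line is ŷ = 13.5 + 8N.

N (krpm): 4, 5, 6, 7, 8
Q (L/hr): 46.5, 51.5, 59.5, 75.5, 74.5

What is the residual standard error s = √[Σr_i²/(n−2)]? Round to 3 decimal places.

N=4: ŷ = 13.5 + 8·4 = 45.5; r = 46.5 − 45.5 = 1
N=5: ŷ = 13.5 + 8·5 = 53.5; r = 51.5 − 53.5 = -2
N=6: ŷ = 13.5 + 8·6 = 61.5; r = 59.5 − 61.5 = -2
N=7: ŷ = 13.5 + 8·7 = 69.5; r = 75.5 − 69.5 = 6
N=8: ŷ = 13.5 + 8·8 = 77.5; r = 74.5 − 77.5 = -3
SSE = 1 + 4 + 4 + 36 + 9 = 54
s = √(54/3) = √18 ≈ 4.243

s = 4.243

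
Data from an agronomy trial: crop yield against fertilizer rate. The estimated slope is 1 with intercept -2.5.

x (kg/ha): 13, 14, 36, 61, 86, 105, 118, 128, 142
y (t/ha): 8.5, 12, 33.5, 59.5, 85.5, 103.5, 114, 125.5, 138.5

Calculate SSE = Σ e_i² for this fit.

x=13: ŷ = -2.5 + 13 = 10.5; e = 8.5 − 10.5 = -2
x=14: ŷ = -2.5 + 14 = 11.5; e = 12 − 11.5 = 0.5
x=36: ŷ = -2.5 + 36 = 33.5; e = 33.5 − 33.5 = 0
x=61: ŷ = -2.5 + 61 = 58.5; e = 59.5 − 58.5 = 1
x=86: ŷ = -2.5 + 86 = 83.5; e = 85.5 − 83.5 = 2
x=105: ŷ = -2.5 + 105 = 102.5; e = 103.5 − 102.5 = 1
x=118: ŷ = -2.5 + 118 = 115.5; e = 114 − 115.5 = -1.5
x=128: ŷ = -2.5 + 128 = 125.5; e = 125.5 − 125.5 = 0
x=142: ŷ = -2.5 + 142 = 139.5; e = 138.5 − 139.5 = -1
SSE = 4 + 0.25 + 0 + 1 + 4 + 1 + 2.25 + 0 + 1 = 13.5

SSE = 13.5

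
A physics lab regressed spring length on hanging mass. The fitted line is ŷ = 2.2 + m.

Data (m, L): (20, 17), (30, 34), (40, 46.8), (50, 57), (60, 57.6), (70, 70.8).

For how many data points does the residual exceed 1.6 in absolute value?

5

m=20: ŷ = 2.2 + 20 = 22.2; r = 17 − 22.2 = -5.2
m=30: ŷ = 2.2 + 30 = 32.2; r = 34 − 32.2 = 1.8
m=40: ŷ = 2.2 + 40 = 42.2; r = 46.8 − 42.2 = 4.6
m=50: ŷ = 2.2 + 50 = 52.2; r = 57 − 52.2 = 4.8
m=60: ŷ = 2.2 + 60 = 62.2; r = 57.6 − 62.2 = -4.6
m=70: ŷ = 2.2 + 70 = 72.2; r = 70.8 − 72.2 = -1.4
|r| > 1.6: m=20 (|r|=5.2), m=30 (|r|=1.8), m=40 (|r|=4.6), m=50 (|r|=4.8), m=60 (|r|=4.6) → 5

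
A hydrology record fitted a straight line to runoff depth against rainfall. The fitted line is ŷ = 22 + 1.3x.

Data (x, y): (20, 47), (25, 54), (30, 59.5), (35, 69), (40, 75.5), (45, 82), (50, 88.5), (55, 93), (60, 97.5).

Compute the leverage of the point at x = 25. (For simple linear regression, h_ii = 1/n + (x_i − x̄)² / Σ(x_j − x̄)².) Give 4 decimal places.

x̄ = (20 + 25 + 30 + 35 + 40 + 45 + 50 + 55 + 60)/9 = 40
Σ(x − x̄)² = 400 + 225 + 100 + 25 + 0 + 25 + 100 + 225 + 400 = 1500
h = 1/9 + (-15)²/1500 = 0.111111 + 0.15 = 0.2611

h = 0.2611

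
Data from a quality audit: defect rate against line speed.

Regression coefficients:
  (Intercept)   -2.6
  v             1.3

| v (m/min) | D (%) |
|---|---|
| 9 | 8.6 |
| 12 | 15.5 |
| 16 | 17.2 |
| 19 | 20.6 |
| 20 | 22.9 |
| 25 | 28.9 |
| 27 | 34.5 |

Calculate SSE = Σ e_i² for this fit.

v=9: ŷ = -2.6 + 1.3·9 = 9.1; e = 8.6 − 9.1 = -0.5
v=12: ŷ = -2.6 + 1.3·12 = 13; e = 15.5 − 13 = 2.5
v=16: ŷ = -2.6 + 1.3·16 = 18.2; e = 17.2 − 18.2 = -1
v=19: ŷ = -2.6 + 1.3·19 = 22.1; e = 20.6 − 22.1 = -1.5
v=20: ŷ = -2.6 + 1.3·20 = 23.4; e = 22.9 − 23.4 = -0.5
v=25: ŷ = -2.6 + 1.3·25 = 29.9; e = 28.9 − 29.9 = -1
v=27: ŷ = -2.6 + 1.3·27 = 32.5; e = 34.5 − 32.5 = 2
SSE = 0.25 + 6.25 + 1 + 2.25 + 0.25 + 1 + 4 = 15

SSE = 15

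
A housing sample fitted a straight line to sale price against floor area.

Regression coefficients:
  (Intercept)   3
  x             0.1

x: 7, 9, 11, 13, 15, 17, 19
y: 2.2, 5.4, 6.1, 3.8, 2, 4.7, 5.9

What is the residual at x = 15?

ŷ = 3 + 0.1·15 = 4.5
e = 2 − 4.5 = -2.5

e = -2.5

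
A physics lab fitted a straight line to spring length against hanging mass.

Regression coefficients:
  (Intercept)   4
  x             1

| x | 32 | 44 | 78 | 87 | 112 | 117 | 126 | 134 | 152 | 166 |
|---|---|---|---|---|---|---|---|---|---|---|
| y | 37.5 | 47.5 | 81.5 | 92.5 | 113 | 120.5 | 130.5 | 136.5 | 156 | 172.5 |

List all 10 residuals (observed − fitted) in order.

x=32: ŷ = 4 + 32 = 36; r = 37.5 − 36 = 1.5
x=44: ŷ = 4 + 44 = 48; r = 47.5 − 48 = -0.5
x=78: ŷ = 4 + 78 = 82; r = 81.5 − 82 = -0.5
x=87: ŷ = 4 + 87 = 91; r = 92.5 − 91 = 1.5
x=112: ŷ = 4 + 112 = 116; r = 113 − 116 = -3
x=117: ŷ = 4 + 117 = 121; r = 120.5 − 121 = -0.5
x=126: ŷ = 4 + 126 = 130; r = 130.5 − 130 = 0.5
x=134: ŷ = 4 + 134 = 138; r = 136.5 − 138 = -1.5
x=152: ŷ = 4 + 152 = 156; r = 156 − 156 = 0
x=166: ŷ = 4 + 166 = 170; r = 172.5 − 170 = 2.5

1.5, -0.5, -0.5, 1.5, -3, -0.5, 0.5, -1.5, 0, 2.5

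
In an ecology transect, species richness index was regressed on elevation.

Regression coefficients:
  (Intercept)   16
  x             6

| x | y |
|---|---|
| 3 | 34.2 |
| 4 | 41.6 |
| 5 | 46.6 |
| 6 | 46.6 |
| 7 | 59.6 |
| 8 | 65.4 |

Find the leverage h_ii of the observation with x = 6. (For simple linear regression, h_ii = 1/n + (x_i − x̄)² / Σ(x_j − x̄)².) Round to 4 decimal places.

x̄ = (3 + 4 + 5 + 6 + 7 + 8)/6 = 5.5
Σ(x − x̄)² = 6.25 + 2.25 + 0.25 + 0.25 + 2.25 + 6.25 = 17.5
h = 1/6 + (0.5)²/17.5 = 0.166667 + 0.0142857 = 0.1810

h = 0.1810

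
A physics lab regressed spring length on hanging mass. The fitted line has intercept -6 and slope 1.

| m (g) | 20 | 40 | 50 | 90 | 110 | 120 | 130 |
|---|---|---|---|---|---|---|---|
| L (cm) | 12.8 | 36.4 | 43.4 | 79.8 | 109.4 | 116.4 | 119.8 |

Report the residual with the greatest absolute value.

r = 5.4

m=20: ŷ = -6 + 20 = 14; r = 12.8 − 14 = -1.2
m=40: ŷ = -6 + 40 = 34; r = 36.4 − 34 = 2.4
m=50: ŷ = -6 + 50 = 44; r = 43.4 − 44 = -0.6
m=90: ŷ = -6 + 90 = 84; r = 79.8 − 84 = -4.2
m=110: ŷ = -6 + 110 = 104; r = 109.4 − 104 = 5.4
m=120: ŷ = -6 + 120 = 114; r = 116.4 − 114 = 2.4
m=130: ŷ = -6 + 130 = 124; r = 119.8 − 124 = -4.2
Largest |r| is 5.4 at m = 110, residual 5.4.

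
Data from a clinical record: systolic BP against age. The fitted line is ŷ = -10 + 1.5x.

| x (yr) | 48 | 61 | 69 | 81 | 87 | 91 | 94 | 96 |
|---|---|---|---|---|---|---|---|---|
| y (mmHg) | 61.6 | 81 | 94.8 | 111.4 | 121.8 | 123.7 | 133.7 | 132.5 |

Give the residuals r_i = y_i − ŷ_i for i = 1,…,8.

-0.4, -0.5, 1.3, -0.1, 1.3, -2.8, 2.7, -1.5

x=48: ŷ = -10 + 1.5·48 = 62; r = 61.6 − 62 = -0.4
x=61: ŷ = -10 + 1.5·61 = 81.5; r = 81 − 81.5 = -0.5
x=69: ŷ = -10 + 1.5·69 = 93.5; r = 94.8 − 93.5 = 1.3
x=81: ŷ = -10 + 1.5·81 = 111.5; r = 111.4 − 111.5 = -0.1
x=87: ŷ = -10 + 1.5·87 = 120.5; r = 121.8 − 120.5 = 1.3
x=91: ŷ = -10 + 1.5·91 = 126.5; r = 123.7 − 126.5 = -2.8
x=94: ŷ = -10 + 1.5·94 = 131; r = 133.7 − 131 = 2.7
x=96: ŷ = -10 + 1.5·96 = 134; r = 132.5 − 134 = -1.5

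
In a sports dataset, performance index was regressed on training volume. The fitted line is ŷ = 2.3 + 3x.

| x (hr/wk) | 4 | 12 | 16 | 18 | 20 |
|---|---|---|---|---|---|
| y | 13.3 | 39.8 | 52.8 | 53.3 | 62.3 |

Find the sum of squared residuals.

SSE = 18.5

x=4: ŷ = 2.3 + 3·4 = 14.3; r = 13.3 − 14.3 = -1
x=12: ŷ = 2.3 + 3·12 = 38.3; r = 39.8 − 38.3 = 1.5
x=16: ŷ = 2.3 + 3·16 = 50.3; r = 52.8 − 50.3 = 2.5
x=18: ŷ = 2.3 + 3·18 = 56.3; r = 53.3 − 56.3 = -3
x=20: ŷ = 2.3 + 3·20 = 62.3; r = 62.3 − 62.3 = 0
SSE = 1 + 2.25 + 6.25 + 9 + 0 = 18.5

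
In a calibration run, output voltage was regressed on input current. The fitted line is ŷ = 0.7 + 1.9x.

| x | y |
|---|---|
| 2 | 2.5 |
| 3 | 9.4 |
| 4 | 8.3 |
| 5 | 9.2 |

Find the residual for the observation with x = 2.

ŷ = 0.7 + 1.9·2 = 4.5
r = 2.5 − 4.5 = -2

r = -2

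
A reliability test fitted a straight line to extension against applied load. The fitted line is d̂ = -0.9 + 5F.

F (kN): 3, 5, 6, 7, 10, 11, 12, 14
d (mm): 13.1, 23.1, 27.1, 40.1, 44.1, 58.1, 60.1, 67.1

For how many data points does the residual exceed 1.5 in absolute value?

F=3: d̂ = -0.9 + 5·3 = 14.1; e = 13.1 − 14.1 = -1
F=5: d̂ = -0.9 + 5·5 = 24.1; e = 23.1 − 24.1 = -1
F=6: d̂ = -0.9 + 5·6 = 29.1; e = 27.1 − 29.1 = -2
F=7: d̂ = -0.9 + 5·7 = 34.1; e = 40.1 − 34.1 = 6
F=10: d̂ = -0.9 + 5·10 = 49.1; e = 44.1 − 49.1 = -5
F=11: d̂ = -0.9 + 5·11 = 54.1; e = 58.1 − 54.1 = 4
F=12: d̂ = -0.9 + 5·12 = 59.1; e = 60.1 − 59.1 = 1
F=14: d̂ = -0.9 + 5·14 = 69.1; e = 67.1 − 69.1 = -2
|e| > 1.5: F=6 (|e|=2), F=7 (|e|=6), F=10 (|e|=5), F=11 (|e|=4), F=14 (|e|=2) → 5

5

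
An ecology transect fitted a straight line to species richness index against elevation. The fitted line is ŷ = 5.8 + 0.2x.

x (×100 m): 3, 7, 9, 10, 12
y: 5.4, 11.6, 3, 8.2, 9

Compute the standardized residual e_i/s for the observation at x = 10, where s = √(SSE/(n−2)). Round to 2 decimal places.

x=3: ŷ = 5.8 + 0.2·3 = 6.4; e = 5.4 − 6.4 = -1
x=7: ŷ = 5.8 + 0.2·7 = 7.2; e = 11.6 − 7.2 = 4.4
x=9: ŷ = 5.8 + 0.2·9 = 7.6; e = 3 − 7.6 = -4.6
x=10: ŷ = 5.8 + 0.2·10 = 7.8; e = 8.2 − 7.8 = 0.4
x=12: ŷ = 5.8 + 0.2·12 = 8.2; e = 9 − 8.2 = 0.8
SSE = 1 + 19.36 + 21.16 + 0.16 + 0.64 = 42.32
s = √(42.32/3) = 3.75588
e/s = 0.4 / 3.75588 = 0.11

0.11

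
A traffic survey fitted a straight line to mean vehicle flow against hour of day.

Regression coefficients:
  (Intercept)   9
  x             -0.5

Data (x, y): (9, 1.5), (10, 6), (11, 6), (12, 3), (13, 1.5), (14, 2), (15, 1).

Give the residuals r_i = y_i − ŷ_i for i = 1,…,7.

x=9: ŷ = 9 − 0.5·9 = 4.5; r = 1.5 − 4.5 = -3
x=10: ŷ = 9 − 0.5·10 = 4; r = 6 − 4 = 2
x=11: ŷ = 9 − 0.5·11 = 3.5; r = 6 − 3.5 = 2.5
x=12: ŷ = 9 − 0.5·12 = 3; r = 3 − 3 = 0
x=13: ŷ = 9 − 0.5·13 = 2.5; r = 1.5 − 2.5 = -1
x=14: ŷ = 9 − 0.5·14 = 2; r = 2 − 2 = 0
x=15: ŷ = 9 − 0.5·15 = 1.5; r = 1 − 1.5 = -0.5

-3, 2, 2.5, 0, -1, 0, -0.5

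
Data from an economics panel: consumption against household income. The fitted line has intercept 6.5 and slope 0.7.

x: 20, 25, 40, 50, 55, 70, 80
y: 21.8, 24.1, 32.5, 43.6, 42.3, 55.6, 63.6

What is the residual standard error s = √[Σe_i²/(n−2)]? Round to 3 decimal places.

s = 1.930

x=20: ŷ = 6.5 + 0.7·20 = 20.5; e = 21.8 − 20.5 = 1.3
x=25: ŷ = 6.5 + 0.7·25 = 24; e = 24.1 − 24 = 0.1
x=40: ŷ = 6.5 + 0.7·40 = 34.5; e = 32.5 − 34.5 = -2
x=50: ŷ = 6.5 + 0.7·50 = 41.5; e = 43.6 − 41.5 = 2.1
x=55: ŷ = 6.5 + 0.7·55 = 45; e = 42.3 − 45 = -2.7
x=70: ŷ = 6.5 + 0.7·70 = 55.5; e = 55.6 − 55.5 = 0.1
x=80: ŷ = 6.5 + 0.7·80 = 62.5; e = 63.6 − 62.5 = 1.1
SSE = 1.69 + 0.01 + 4 + 4.41 + 7.29 + 0.01 + 1.21 = 18.62
s = √(18.62/5) = √3.724 ≈ 1.930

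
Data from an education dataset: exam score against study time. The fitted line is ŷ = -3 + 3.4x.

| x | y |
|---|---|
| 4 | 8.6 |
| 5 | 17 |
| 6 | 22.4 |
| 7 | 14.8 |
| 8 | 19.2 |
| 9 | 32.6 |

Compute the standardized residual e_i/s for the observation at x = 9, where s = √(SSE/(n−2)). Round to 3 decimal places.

x=4: ŷ = -3 + 3.4·4 = 10.6; e = 8.6 − 10.6 = -2
x=5: ŷ = -3 + 3.4·5 = 14; e = 17 − 14 = 3
x=6: ŷ = -3 + 3.4·6 = 17.4; e = 22.4 − 17.4 = 5
x=7: ŷ = -3 + 3.4·7 = 20.8; e = 14.8 − 20.8 = -6
x=8: ŷ = -3 + 3.4·8 = 24.2; e = 19.2 − 24.2 = -5
x=9: ŷ = -3 + 3.4·9 = 27.6; e = 32.6 − 27.6 = 5
SSE = 4 + 9 + 25 + 36 + 25 + 25 = 124
s = √(124/4) = 5.56776
e/s = 5 / 5.56776 = 0.898

0.898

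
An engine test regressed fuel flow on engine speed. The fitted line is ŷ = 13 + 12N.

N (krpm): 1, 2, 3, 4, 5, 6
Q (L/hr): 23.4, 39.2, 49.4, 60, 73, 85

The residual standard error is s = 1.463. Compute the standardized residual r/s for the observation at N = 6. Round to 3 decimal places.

0.000

ŷ = 13 + 12·6 = 85
r = 85 − 85 = 0
r/s = 0 / 1.463 = 0.000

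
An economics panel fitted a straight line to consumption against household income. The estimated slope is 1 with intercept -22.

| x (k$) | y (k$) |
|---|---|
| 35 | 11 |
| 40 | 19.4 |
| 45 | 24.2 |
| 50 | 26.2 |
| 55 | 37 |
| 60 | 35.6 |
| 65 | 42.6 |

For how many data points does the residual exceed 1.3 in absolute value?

5

x=35: ŷ = -22 + 35 = 13; r = 11 − 13 = -2
x=40: ŷ = -22 + 40 = 18; r = 19.4 − 18 = 1.4
x=45: ŷ = -22 + 45 = 23; r = 24.2 − 23 = 1.2
x=50: ŷ = -22 + 50 = 28; r = 26.2 − 28 = -1.8
x=55: ŷ = -22 + 55 = 33; r = 37 − 33 = 4
x=60: ŷ = -22 + 60 = 38; r = 35.6 − 38 = -2.4
x=65: ŷ = -22 + 65 = 43; r = 42.6 − 43 = -0.4
|r| > 1.3: x=35 (|r|=2), x=40 (|r|=1.4), x=50 (|r|=1.8), x=55 (|r|=4), x=60 (|r|=2.4) → 5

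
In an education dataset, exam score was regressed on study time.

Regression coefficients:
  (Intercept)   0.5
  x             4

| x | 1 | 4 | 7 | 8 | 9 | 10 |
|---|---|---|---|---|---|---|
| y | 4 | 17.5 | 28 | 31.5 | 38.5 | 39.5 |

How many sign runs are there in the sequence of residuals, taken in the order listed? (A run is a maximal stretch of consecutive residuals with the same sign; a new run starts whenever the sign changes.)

x=1: ŷ = 0.5 + 4·1 = 4.5; r = 4 − 4.5 = -0.5
x=4: ŷ = 0.5 + 4·4 = 16.5; r = 17.5 − 16.5 = 1
x=7: ŷ = 0.5 + 4·7 = 28.5; r = 28 − 28.5 = -0.5
x=8: ŷ = 0.5 + 4·8 = 32.5; r = 31.5 − 32.5 = -1
x=9: ŷ = 0.5 + 4·9 = 36.5; r = 38.5 − 36.5 = 2
x=10: ŷ = 0.5 + 4·10 = 40.5; r = 39.5 − 40.5 = -1
Signs: − + − − + −
Runs: −×1, +×1, −×2, +×1, −×1 → 5

5 runs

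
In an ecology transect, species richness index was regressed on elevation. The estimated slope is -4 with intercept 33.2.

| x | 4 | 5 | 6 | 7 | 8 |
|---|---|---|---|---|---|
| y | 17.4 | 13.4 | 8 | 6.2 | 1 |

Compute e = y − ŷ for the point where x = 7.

ŷ = 33.2 − 4·7 = 5.2
e = 6.2 − 5.2 = 1

e = 1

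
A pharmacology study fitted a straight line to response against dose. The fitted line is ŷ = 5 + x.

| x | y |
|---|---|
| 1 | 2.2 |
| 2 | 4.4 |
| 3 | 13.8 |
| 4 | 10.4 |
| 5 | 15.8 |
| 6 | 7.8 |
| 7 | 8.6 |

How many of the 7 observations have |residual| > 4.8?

2

x=1: ŷ = 5 + 1 = 6; e = 2.2 − 6 = -3.8
x=2: ŷ = 5 + 2 = 7; e = 4.4 − 7 = -2.6
x=3: ŷ = 5 + 3 = 8; e = 13.8 − 8 = 5.8
x=4: ŷ = 5 + 4 = 9; e = 10.4 − 9 = 1.4
x=5: ŷ = 5 + 5 = 10; e = 15.8 − 10 = 5.8
x=6: ŷ = 5 + 6 = 11; e = 7.8 − 11 = -3.2
x=7: ŷ = 5 + 7 = 12; e = 8.6 − 12 = -3.4
|e| > 4.8: x=3 (|e|=5.8), x=5 (|e|=5.8) → 2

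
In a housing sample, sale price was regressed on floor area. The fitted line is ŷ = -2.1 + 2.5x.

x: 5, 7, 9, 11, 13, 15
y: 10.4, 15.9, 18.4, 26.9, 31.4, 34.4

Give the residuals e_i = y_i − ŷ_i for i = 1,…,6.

x=5: ŷ = -2.1 + 2.5·5 = 10.4; e = 10.4 − 10.4 = 0
x=7: ŷ = -2.1 + 2.5·7 = 15.4; e = 15.9 − 15.4 = 0.5
x=9: ŷ = -2.1 + 2.5·9 = 20.4; e = 18.4 − 20.4 = -2
x=11: ŷ = -2.1 + 2.5·11 = 25.4; e = 26.9 − 25.4 = 1.5
x=13: ŷ = -2.1 + 2.5·13 = 30.4; e = 31.4 − 30.4 = 1
x=15: ŷ = -2.1 + 2.5·15 = 35.4; e = 34.4 − 35.4 = -1

0, 0.5, -2, 1.5, 1, -1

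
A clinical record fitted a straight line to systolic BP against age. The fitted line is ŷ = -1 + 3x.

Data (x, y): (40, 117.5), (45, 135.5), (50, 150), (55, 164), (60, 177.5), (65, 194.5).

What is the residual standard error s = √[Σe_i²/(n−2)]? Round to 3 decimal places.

s = 1.414

x=40: ŷ = -1 + 3·40 = 119; e = 117.5 − 119 = -1.5
x=45: ŷ = -1 + 3·45 = 134; e = 135.5 − 134 = 1.5
x=50: ŷ = -1 + 3·50 = 149; e = 150 − 149 = 1
x=55: ŷ = -1 + 3·55 = 164; e = 164 − 164 = 0
x=60: ŷ = -1 + 3·60 = 179; e = 177.5 − 179 = -1.5
x=65: ŷ = -1 + 3·65 = 194; e = 194.5 − 194 = 0.5
SSE = 2.25 + 2.25 + 1 + 0 + 2.25 + 0.25 = 8
s = √(8/4) = √2 ≈ 1.414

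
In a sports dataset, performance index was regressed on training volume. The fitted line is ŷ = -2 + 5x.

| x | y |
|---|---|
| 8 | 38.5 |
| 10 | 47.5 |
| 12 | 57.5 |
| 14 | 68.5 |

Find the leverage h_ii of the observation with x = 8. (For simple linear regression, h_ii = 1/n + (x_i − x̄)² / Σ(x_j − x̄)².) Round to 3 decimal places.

x̄ = (8 + 10 + 12 + 14)/4 = 11
Σ(x − x̄)² = 9 + 1 + 1 + 9 = 20
h = 1/4 + (-3)²/20 = 0.25 + 0.45 = 0.700

h = 0.700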